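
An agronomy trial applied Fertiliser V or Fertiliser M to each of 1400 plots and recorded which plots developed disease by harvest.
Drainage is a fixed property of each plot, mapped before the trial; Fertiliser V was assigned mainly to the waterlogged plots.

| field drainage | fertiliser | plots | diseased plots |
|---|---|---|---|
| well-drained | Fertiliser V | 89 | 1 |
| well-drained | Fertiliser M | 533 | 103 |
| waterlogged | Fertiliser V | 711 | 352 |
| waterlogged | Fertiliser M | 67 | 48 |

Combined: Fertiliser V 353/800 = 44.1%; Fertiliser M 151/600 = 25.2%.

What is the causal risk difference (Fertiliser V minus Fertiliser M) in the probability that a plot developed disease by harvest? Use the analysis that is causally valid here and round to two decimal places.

-0.20

Within every field drainage level Fertiliser V has the lower rate, yet pooled Fertiliser M does — Simpson's reversal.
The imbalance in field drainage arose from how plots were allocated, not from anything the fertiliser did; and field drainage independently affects the outcome. The pooled gap is confounded — condition on field drainage.
Adjusting over the population distribution of field drainage: 0.444·(0.011−0.193) + 0.556·(0.495−0.716) = -0.204.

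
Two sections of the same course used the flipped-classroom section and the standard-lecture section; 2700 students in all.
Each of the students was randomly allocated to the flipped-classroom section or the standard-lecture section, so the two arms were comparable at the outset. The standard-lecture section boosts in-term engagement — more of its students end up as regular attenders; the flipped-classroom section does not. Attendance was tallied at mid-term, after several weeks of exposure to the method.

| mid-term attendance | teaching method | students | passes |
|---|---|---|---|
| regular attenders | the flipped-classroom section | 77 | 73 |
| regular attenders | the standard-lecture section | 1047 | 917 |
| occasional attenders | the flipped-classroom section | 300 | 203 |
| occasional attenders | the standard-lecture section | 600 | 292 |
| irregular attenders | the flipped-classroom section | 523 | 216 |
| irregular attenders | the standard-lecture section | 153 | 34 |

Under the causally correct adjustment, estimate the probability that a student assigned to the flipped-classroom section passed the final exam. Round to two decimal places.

The mid-term attendance-specific comparison favours the flipped-classroom section throughout, but the pooled figures favour the standard-lecture section. The question is whether to condition on mid-term attendance.
Mid-term attendance lies on the pathway teaching method → mid-term attendance → outcome, so adjusting for it blocks the indirect effect. For the total causal effect of teaching method, use the unadjusted pooled rates.
So P(outcome | do(the flipped-classroom section)) is just the pooled rate for the flipped-classroom section: 492/900 = 0.547.

0.55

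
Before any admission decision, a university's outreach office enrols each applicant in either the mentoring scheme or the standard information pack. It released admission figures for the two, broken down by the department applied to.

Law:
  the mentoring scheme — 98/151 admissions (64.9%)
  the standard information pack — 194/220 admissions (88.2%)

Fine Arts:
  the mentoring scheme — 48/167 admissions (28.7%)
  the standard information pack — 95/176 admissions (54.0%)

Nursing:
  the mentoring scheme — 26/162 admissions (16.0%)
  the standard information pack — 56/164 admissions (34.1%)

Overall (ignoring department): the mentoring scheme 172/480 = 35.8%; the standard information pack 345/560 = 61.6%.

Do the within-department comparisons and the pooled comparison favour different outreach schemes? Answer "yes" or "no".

no

Within each department level (Law 64.9% vs 88.2%; Fine Arts 28.7% vs 54.0%; Nursing 16.0% vs 34.1%), the standard information pack has the higher rate every time. Pooled: 35.8% vs 61.6% — the standard information pack has the higher rate overall. They agree.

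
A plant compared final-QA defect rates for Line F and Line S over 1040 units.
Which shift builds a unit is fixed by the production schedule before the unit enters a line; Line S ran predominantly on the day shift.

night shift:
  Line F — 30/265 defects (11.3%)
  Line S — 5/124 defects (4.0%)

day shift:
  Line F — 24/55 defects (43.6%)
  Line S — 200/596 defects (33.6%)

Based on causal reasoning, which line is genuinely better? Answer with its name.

Line S

The shift-specific comparison favours Line S throughout, but the pooled figures favour Line F. The question is whether to condition on shift.
The imbalance in shift arose from how units were allocated, not from anything the line did; and shift independently affects the outcome. The pooled gap is confounded — condition on shift.
Within each level — night shift: 11.3% vs 4.0%; day shift: 43.6% vs 33.6% — Line S is lower every time.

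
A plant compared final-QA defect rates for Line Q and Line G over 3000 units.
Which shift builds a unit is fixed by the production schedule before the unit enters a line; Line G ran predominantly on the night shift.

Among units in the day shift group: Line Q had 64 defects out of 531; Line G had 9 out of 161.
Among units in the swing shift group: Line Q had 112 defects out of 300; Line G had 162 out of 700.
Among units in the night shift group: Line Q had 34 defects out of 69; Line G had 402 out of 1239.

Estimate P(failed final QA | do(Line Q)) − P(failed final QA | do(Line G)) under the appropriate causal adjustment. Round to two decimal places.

The stratified and pooled comparisons disagree (Line G wins within each shift; Line Q wins overall), so the answer turns on the causal role of shift.
Shift is set before the line has any effect — it is not caused by the line — and it independently drives the outcome. That makes it a confounder, so the causal comparison is within shift levels.
Adjusting over the population distribution of shift: 0.231·(0.121−0.056) + 0.333·(0.373−0.231) + 0.436·(0.493−0.324) = +0.136.

+0.14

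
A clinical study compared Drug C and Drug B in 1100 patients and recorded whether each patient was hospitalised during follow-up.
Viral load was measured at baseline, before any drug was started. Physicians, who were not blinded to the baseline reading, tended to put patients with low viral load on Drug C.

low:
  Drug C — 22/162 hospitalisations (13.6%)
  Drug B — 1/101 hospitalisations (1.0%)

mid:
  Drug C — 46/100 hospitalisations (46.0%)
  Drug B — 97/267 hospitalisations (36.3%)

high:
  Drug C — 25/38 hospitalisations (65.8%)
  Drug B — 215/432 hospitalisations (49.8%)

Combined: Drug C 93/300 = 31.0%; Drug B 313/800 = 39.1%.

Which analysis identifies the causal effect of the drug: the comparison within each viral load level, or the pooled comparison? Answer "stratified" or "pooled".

stratified

Drug B is lower inside every viral load stratum but Drug C is lower in aggregate. Whether to stratify depends on how viral load relates to the drug.
Here viral load is a common cause — it drives both which drug a case falls under and the outcome. The crude comparison mixes populations; the stratum-specific rates are the causally relevant ones.
Within each level — low: 13.6% vs 1.0%; mid: 46.0% vs 36.3%; high: 65.8% vs 49.8% — Drug B is lower every time.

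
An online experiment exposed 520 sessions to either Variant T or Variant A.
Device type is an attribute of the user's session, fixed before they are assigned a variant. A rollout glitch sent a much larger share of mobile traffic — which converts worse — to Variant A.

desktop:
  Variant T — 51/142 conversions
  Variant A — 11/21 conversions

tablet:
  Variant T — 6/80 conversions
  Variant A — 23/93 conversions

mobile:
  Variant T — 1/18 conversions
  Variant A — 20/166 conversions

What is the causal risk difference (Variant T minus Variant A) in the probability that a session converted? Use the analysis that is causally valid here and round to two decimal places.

The imbalance in device type arose from how sessions were allocated, not from anything the variant did; and device type independently affects the outcome. The pooled gap is confounded — condition on device type.
Adjusting over the population distribution of device type: 0.313·(0.359−0.524) + 0.333·(0.075−0.247) + 0.354·(0.056−0.120) = -0.132.

-0.13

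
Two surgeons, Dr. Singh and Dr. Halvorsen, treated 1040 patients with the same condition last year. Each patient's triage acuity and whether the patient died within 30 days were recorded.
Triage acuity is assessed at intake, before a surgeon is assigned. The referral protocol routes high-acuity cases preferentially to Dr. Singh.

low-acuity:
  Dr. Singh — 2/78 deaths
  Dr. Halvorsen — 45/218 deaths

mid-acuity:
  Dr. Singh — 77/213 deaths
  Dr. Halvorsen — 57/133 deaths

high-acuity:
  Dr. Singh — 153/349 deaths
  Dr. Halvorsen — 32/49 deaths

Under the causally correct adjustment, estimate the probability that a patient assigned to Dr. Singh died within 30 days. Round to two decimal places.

0.30

The triage acuity-specific comparison favours Dr. Singh throughout, but the pooled figures favour Dr. Halvorsen. The question is whether to condition on triage acuity.
Since triage acuity is a pre-existing factor (not a product of the surgeon) and it affects the outcome on its own, it is a confounder. The stratified rates, not the pooled rate, identify the causal effect.
Standardising Dr. Singh to the population triage acuity mix: 0.285·2/78 + 0.333·77/213 + 0.383·153/349 = 0.295.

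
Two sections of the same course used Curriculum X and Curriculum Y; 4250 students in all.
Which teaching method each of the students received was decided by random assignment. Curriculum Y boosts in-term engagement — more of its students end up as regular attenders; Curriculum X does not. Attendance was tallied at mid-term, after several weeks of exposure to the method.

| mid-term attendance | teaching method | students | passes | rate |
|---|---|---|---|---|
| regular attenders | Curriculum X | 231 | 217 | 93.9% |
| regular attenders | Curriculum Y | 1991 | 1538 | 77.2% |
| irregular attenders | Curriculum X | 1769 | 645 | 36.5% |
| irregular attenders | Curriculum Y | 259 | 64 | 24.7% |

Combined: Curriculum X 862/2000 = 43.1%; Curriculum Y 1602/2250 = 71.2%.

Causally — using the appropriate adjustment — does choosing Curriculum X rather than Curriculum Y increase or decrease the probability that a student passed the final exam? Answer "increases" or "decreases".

Curriculum X is higher inside every mid-term attendance stratum but Curriculum Y is higher in aggregate. Whether to stratify depends on how mid-term attendance relates to the teaching method.
The distribution of mid-term attendance is itself part of what the teaching method does — it is an intermediate outcome. Holding it fixed would remove that part of the effect; the total effect is the pooled difference.
Pooled: Curriculum X 43.1% vs Curriculum Y 71.2%; Curriculum Y is higher overall.

decreases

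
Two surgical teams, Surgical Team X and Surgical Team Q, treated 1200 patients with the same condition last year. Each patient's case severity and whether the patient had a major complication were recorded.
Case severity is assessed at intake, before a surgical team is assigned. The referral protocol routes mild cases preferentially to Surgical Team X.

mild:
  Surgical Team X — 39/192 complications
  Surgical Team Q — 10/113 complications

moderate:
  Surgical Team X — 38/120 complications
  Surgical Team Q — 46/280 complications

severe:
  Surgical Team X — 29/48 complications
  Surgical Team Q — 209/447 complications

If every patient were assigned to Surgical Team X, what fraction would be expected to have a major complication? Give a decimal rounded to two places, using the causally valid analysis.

Since case severity is a pre-existing factor (not a product of the surgical team) and it affects the outcome on its own, it is a confounder. The stratified rates, not the pooled rate, identify the causal effect.
Standardising Surgical Team X to the population case severity mix: 0.254·39/192 + 0.333·38/120 + 0.412·29/48 = 0.406.

0.41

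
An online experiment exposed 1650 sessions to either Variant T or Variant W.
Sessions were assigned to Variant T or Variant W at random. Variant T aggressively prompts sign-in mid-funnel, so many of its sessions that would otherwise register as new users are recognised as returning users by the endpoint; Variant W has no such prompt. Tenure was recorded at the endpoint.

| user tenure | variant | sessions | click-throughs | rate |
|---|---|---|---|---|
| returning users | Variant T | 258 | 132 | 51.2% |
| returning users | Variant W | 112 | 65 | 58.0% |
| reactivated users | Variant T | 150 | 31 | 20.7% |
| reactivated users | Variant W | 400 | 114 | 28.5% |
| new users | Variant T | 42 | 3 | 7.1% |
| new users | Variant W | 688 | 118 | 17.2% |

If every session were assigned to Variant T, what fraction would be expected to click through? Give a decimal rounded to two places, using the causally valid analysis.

Because the variant influences user tenure, user tenure is a post-treatment mediator, not a confounder. Stratifying on it would bias the estimate; the causal effect is the crude pooled difference.
So P(outcome | do(Variant T)) is just the pooled rate for Variant T: 166/450 = 0.369.

0.37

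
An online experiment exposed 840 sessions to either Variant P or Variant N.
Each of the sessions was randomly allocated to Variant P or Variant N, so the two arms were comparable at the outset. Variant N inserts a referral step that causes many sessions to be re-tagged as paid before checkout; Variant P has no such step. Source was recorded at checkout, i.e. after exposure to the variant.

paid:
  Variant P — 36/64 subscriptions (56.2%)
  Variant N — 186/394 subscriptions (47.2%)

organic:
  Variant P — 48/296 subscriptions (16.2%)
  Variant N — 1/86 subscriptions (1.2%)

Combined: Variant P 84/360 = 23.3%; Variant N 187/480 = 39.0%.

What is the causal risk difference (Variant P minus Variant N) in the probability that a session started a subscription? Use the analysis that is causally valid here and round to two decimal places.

-0.16

Within every traffic source level Variant P has the higher rate, yet pooled Variant N does — Simpson's reversal.
Traffic source is downstream of the variant. One should not condition on a consequence of treatment, so the overall rates are the right comparison.
The causal difference is the pooled difference: 0.233 − 0.390 = -0.156.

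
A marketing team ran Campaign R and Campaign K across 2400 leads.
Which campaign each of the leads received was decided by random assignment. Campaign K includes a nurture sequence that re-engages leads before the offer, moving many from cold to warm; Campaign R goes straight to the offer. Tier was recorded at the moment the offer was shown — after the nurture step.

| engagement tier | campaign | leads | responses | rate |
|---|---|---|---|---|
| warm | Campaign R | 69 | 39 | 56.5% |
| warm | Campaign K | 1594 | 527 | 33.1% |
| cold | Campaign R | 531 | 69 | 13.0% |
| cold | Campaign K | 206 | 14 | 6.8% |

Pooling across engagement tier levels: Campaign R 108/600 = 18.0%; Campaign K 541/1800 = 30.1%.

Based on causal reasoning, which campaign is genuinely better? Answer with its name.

Engagement tier is downstream of the campaign. One should not condition on a consequence of treatment, so the overall rates are the right comparison.
Pooled: Campaign R 18.0% vs Campaign K 30.1%; Campaign K is higher overall.

Campaign K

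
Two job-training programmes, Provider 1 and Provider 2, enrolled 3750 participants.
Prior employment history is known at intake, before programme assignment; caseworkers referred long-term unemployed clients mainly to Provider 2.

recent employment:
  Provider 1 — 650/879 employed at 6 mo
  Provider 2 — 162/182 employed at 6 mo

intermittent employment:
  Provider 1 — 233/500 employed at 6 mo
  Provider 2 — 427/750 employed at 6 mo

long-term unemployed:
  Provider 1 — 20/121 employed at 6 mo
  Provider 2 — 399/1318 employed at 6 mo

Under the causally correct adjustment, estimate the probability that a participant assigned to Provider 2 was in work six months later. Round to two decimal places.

0.56

Provider 2 is higher inside every prior employment history stratum but Provider 1 is higher in aggregate. Whether to stratify depends on how prior employment history relates to the programme.
Prior employment history differs across programmes for reasons unrelated to any effect of the programme itself, and it separately predicts the outcome — a classic confounder. We must compare within prior employment history levels.
Standardising Provider 2 to the population prior employment history mix: 0.283·162/182 + 0.333·427/750 + 0.384·399/1318 = 0.558.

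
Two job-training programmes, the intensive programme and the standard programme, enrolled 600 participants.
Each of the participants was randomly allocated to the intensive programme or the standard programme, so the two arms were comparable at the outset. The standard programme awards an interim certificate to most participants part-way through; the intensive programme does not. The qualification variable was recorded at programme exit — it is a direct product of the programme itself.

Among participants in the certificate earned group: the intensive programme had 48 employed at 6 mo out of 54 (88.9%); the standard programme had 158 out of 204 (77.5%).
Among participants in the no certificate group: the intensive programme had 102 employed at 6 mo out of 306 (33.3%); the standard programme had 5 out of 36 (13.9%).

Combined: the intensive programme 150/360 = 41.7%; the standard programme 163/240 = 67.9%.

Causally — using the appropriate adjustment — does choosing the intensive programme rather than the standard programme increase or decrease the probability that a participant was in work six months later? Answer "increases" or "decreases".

decreases

The qualification attained during the programme-specific comparison favours the intensive programme throughout, but the pooled figures favour the standard programme. The question is whether to condition on qualification attained during the programme.
Qualification attained during the programme is recorded after the programme and is itself shifted by it — it sits on the causal path from programme to outcome. Conditioning on a mediator would strip out part of the effect we want; the pooled comparison gives the total causal effect.
Pooled: the intensive programme 41.7% vs the standard programme 67.9%; the standard programme is higher overall.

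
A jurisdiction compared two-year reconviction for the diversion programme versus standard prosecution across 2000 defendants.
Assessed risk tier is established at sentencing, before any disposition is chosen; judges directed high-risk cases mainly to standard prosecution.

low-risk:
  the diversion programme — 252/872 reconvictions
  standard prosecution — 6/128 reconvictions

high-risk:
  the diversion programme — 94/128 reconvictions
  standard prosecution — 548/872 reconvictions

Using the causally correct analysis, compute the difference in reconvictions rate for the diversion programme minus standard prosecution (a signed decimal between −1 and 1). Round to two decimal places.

+0.17

standard prosecution is lower inside every assessed risk tier stratum but the diversion programme is lower in aggregate. Whether to stratify depends on how assessed risk tier relates to the disposition.
Since assessed risk tier is a pre-existing factor (not a product of the disposition) and it affects the outcome on its own, it is a confounder. The stratified rates, not the pooled rate, identify the causal effect.
Adjusting over the population distribution of assessed risk tier: 0.500·(0.289−0.047) + 0.500·(0.734−0.628) = +0.174.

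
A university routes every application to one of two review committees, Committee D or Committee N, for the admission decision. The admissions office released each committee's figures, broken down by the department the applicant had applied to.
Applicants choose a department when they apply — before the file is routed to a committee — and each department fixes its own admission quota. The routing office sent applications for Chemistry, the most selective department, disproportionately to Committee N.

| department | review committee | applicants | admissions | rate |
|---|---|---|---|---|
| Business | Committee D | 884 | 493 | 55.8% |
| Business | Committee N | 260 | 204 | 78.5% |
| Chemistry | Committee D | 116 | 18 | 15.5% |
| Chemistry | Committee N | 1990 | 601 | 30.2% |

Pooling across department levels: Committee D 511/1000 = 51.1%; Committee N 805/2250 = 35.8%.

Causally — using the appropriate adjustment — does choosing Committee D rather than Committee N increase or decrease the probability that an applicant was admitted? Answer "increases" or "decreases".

decreases

Department is set before the review committee has any effect — it is not caused by the review committee — and it independently drives the outcome. That makes it a confounder, so the causal comparison is within department levels.
Within each level — Business: 55.8% vs 78.5%; Chemistry: 15.5% vs 30.2% — Committee N is higher every time.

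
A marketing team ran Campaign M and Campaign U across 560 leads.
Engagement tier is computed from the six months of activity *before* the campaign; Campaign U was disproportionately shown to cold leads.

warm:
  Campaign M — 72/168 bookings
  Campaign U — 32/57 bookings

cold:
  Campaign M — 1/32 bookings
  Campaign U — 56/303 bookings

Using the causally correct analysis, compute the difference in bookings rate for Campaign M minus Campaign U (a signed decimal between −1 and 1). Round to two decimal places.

The engagement tier-specific comparison favours Campaign U throughout, but the pooled figures favour Campaign M. The question is whether to condition on engagement tier.
The imbalance in engagement tier arose from how leads were allocated, not from anything the campaign did; and engagement tier independently affects the outcome. The pooled gap is confounded — condition on engagement tier.
Adjusting over the population distribution of engagement tier: 0.402·(0.429−0.561) + 0.598·(0.031−0.185) = -0.145.

-0.15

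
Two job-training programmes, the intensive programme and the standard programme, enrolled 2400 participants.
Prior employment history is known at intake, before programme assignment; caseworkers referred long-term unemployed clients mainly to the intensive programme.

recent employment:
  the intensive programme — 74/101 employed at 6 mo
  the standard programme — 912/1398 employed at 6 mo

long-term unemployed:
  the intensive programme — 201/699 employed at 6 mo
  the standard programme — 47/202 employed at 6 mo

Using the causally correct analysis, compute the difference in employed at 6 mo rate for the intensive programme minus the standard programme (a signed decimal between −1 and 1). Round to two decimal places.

Prior employment history differs across programmes for reasons unrelated to any effect of the programme itself, and it separately predicts the outcome — a classic confounder. We must compare within prior employment history levels.
Adjusting over the population distribution of prior employment history: 0.625·(0.733−0.652) + 0.375·(0.288−0.233) = +0.071.

+0.07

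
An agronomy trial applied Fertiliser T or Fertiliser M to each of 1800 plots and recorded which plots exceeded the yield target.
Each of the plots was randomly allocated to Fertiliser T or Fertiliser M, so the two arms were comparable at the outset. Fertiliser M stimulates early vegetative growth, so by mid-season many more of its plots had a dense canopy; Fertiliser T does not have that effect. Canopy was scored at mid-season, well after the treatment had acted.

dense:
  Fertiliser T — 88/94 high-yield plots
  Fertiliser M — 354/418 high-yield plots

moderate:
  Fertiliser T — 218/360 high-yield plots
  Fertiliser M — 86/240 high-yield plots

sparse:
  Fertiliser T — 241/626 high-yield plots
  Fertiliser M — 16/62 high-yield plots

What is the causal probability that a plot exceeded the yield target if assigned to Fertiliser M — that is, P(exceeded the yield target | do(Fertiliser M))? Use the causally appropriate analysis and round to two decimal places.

Mid-season canopy is recorded after the fertiliser and is itself shifted by it — it sits on the causal path from fertiliser to outcome. Conditioning on a mediator would strip out part of the effect we want; the pooled comparison gives the total causal effect.
So P(outcome | do(Fertiliser M)) is just the pooled rate for Fertiliser M: 456/720 = 0.633.

0.63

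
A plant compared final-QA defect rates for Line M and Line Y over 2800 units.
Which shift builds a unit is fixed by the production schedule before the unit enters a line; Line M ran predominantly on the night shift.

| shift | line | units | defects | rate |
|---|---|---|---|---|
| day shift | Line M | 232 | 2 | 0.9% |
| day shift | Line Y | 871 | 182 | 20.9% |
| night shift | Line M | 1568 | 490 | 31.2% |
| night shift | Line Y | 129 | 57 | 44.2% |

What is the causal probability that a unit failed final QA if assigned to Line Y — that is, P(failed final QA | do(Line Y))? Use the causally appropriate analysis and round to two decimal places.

0.35

Since shift is a pre-existing factor (not a product of the line) and it affects the outcome on its own, it is a confounder. The stratified rates, not the pooled rate, identify the causal effect.
Standardising Line Y to the population shift mix: 0.394·182/871 + 0.606·57/129 = 0.350.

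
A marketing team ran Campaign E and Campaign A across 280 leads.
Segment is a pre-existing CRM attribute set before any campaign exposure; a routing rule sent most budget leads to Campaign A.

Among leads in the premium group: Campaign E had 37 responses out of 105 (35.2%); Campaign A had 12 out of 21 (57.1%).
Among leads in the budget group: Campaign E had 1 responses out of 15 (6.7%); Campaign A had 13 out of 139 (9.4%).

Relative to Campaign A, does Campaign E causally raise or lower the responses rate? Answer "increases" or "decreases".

decreases

The stratified and pooled comparisons disagree (Campaign A wins within each customer segment; Campaign E wins overall), so the answer turns on the causal role of customer segment.
Customer segment satisfies the back-door criterion: it is not a descendant of the campaign, and it blocks the spurious path from campaign to outcome. Adjusting for it (i.e., using the within-customer segment rates) gives the causal effect.
Within each level — premium: 35.2% vs 57.1%; budget: 6.7% vs 9.4% — Campaign A is higher every time.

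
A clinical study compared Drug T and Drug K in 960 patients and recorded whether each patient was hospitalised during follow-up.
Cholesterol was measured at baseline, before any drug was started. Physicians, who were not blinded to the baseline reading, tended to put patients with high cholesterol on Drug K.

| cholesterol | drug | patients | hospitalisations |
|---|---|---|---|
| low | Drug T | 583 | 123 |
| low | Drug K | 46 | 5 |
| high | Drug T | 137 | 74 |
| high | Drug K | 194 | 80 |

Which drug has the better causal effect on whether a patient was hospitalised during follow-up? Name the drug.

Since cholesterol is a pre-existing factor (not a product of the drug) and it affects the outcome on its own, it is a confounder. The stratified rates, not the pooled rate, identify the causal effect.
Within each level — low: 21.1% vs 10.9%; high: 54.0% vs 41.2% — Drug K is lower every time.

Drug K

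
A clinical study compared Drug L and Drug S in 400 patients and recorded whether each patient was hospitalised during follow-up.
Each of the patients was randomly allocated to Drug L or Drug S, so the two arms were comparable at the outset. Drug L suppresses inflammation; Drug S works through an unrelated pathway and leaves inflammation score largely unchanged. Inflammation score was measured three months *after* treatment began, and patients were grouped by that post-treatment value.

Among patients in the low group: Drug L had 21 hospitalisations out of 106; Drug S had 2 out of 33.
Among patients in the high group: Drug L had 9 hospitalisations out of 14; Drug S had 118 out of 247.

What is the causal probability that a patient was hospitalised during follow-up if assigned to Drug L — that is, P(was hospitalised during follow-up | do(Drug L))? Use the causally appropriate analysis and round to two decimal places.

0.25

Inflammation score here is a post-treatment variable shaped by the drug; conditioning on it would introduce bias rather than remove it. The overall comparison is the causal one.
So P(outcome | do(Drug L)) is just the pooled rate for Drug L: 30/120 = 0.250.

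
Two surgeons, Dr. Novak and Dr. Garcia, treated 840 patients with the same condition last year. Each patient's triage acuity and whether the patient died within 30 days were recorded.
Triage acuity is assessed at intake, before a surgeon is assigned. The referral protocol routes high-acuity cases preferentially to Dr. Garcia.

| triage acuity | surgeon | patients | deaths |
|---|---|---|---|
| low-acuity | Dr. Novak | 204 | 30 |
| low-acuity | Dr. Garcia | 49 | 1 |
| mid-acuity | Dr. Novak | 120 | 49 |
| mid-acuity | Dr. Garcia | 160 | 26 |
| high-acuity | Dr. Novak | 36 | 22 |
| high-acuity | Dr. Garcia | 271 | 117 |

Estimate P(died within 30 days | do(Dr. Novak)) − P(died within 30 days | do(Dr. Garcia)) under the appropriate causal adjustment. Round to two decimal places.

+0.19

Dr. Garcia is lower inside every triage acuity stratum but Dr. Novak is lower in aggregate. Whether to stratify depends on how triage acuity relates to the surgeon.
Nothing the surgeon does changes triage acuity; the imbalance is an allocation artefact. With triage acuity also predicting the outcome, the pooled figure is confounded, and the within-stratum comparison is the causal one.
Adjusting over the population distribution of triage acuity: 0.301·(0.147−0.020) + 0.333·(0.408−0.163) + 0.365·(0.611−0.432) = +0.186.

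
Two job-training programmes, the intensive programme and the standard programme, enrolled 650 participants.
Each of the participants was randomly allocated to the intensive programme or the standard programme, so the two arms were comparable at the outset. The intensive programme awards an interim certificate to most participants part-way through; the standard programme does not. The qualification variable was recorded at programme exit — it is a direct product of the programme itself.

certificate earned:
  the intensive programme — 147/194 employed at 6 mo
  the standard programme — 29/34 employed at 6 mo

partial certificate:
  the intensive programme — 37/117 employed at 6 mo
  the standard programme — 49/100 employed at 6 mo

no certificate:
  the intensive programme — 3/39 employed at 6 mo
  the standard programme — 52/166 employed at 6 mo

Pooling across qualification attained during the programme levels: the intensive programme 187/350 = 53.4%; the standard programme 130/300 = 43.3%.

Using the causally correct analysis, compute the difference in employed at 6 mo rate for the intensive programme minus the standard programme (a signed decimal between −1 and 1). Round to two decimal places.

Within every qualification attained during the programme level the standard programme has the higher rate, yet pooled the intensive programme does — Simpson's reversal.
Qualification attained during the programme is downstream of the programme. One should not condition on a consequence of treatment, so the overall rates are the right comparison.
The causal difference is the pooled difference: 0.534 − 0.433 = +0.101.

+0.10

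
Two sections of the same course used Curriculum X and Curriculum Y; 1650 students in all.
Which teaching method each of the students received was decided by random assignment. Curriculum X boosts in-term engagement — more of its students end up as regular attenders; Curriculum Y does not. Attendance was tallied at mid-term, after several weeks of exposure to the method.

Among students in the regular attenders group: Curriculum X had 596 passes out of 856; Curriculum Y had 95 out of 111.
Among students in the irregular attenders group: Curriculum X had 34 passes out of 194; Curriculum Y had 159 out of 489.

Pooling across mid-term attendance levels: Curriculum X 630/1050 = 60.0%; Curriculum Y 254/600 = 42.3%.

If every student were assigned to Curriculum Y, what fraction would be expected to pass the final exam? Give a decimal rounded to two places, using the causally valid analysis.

Curriculum Y is higher inside every mid-term attendance stratum but Curriculum X is higher in aggregate. Whether to stratify depends on how mid-term attendance relates to the teaching method.
The distribution of mid-term attendance is itself part of what the teaching method does — it is an intermediate outcome. Holding it fixed would remove that part of the effect; the total effect is the pooled difference.
So P(outcome | do(Curriculum Y)) is just the pooled rate for Curriculum Y: 254/600 = 0.423.

0.42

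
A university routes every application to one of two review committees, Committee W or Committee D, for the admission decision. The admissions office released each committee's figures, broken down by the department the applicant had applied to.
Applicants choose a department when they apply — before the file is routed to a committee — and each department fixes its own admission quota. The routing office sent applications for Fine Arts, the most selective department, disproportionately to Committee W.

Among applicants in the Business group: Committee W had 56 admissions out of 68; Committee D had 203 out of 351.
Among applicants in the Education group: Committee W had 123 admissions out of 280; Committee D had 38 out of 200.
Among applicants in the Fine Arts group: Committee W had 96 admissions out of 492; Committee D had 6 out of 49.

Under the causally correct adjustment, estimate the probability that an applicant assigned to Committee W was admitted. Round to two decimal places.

0.46

The stratified and pooled comparisons disagree (Committee W wins within each department; Committee D wins overall), so the answer turns on the causal role of department.
The imbalance in department arose from how applicants were allocated, not from anything the review committee did; and department independently affects the outcome. The pooled gap is confounded — condition on department.
Standardising Committee W to the population department mix: 0.291·56/68 + 0.333·123/280 + 0.376·96/492 = 0.459.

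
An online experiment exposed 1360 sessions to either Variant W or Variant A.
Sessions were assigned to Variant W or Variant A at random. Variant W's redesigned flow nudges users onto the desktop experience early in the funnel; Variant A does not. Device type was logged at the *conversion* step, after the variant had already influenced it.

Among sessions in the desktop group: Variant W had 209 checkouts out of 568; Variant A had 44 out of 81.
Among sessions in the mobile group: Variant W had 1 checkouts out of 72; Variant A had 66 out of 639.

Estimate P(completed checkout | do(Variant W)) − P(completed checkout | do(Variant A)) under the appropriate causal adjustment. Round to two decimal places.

+0.18

Device type is downstream of the variant. One should not condition on a consequence of treatment, so the overall rates are the right comparison.
The causal difference is the pooled difference: 0.328 − 0.153 = +0.175.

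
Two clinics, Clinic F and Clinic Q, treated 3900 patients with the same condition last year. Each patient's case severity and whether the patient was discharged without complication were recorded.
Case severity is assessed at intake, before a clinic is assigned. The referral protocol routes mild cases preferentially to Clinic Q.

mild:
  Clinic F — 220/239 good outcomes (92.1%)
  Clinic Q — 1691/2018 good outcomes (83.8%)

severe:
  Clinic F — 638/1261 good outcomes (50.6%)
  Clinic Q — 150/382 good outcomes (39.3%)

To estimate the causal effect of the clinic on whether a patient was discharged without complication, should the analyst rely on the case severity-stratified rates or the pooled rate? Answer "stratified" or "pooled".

Case severity is set before the clinic has any effect — it is not caused by the clinic — and it independently drives the outcome. That makes it a confounder, so the causal comparison is within case severity levels.
Within each level — mild: 92.1% vs 83.8%; severe: 50.6% vs 39.3% — Clinic F is higher every time.

stratified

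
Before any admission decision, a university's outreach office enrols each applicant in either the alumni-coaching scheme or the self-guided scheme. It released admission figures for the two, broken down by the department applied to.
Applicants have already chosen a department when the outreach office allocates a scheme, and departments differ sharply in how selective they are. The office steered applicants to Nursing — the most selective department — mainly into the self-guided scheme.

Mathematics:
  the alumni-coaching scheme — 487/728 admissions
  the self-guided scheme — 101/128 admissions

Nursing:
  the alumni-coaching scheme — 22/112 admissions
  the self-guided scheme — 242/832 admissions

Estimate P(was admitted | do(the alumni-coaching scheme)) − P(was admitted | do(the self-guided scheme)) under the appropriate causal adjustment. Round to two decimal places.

Department satisfies the back-door criterion: it is not a descendant of the outreach scheme, and it blocks the spurious path from outreach scheme to outcome. Adjusting for it (i.e., using the within-department rates) gives the causal effect.
Adjusting over the population distribution of department: 0.476·(0.669−0.789) + 0.524·(0.196−0.291) = -0.107.

-0.11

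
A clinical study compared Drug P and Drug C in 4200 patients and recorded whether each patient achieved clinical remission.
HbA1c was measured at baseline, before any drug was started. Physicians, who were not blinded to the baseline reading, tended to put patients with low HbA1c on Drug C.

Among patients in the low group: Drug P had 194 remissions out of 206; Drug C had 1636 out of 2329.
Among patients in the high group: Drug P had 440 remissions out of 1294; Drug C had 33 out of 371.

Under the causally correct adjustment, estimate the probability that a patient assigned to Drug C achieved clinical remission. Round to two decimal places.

Drug P is higher inside every HbA1c stratum but Drug C is higher in aggregate. Whether to stratify depends on how HbA1c relates to the drug.
Here HbA1c is a common cause — it drives both which drug a case falls under and the outcome. The crude comparison mixes populations; the stratum-specific rates are the causally relevant ones.
Standardising Drug C to the population HbA1c mix: 0.604·1636/2329 + 0.396·33/371 = 0.459.

0.46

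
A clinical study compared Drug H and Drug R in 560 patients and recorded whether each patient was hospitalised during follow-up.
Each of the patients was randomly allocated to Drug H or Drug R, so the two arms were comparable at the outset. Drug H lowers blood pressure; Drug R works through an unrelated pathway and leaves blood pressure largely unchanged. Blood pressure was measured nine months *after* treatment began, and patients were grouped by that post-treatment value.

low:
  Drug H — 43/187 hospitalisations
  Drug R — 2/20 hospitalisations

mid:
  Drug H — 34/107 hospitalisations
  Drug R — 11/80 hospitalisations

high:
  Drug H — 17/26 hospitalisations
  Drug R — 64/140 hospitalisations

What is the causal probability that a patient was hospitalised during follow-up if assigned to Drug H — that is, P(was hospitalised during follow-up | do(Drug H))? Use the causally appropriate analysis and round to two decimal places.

The distribution of blood pressure is itself part of what the drug does — it is an intermediate outcome. Holding it fixed would remove that part of the effect; the total effect is the pooled difference.
So P(outcome | do(Drug H)) is just the pooled rate for Drug H: 94/320 = 0.294.

0.29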